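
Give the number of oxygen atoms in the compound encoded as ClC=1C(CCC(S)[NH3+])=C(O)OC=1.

2

The symbol for oxygen appears 2 times in the SMILES.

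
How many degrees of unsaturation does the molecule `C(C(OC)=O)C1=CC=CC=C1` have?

Molecular formula from the SMILES: C9H10O2.
DoU = (2C + 2 + N − H − X)/2 = (2·9 + 2 + 0 − 10 − 0)/2 = 10/2 = 5.
(Structurally: 1 ring(s) + 4 π bond(s) = 5.)

5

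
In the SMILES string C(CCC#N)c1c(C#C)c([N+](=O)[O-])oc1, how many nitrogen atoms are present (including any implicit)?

The symbol for nitrogen appears 2 times in the SMILES.

2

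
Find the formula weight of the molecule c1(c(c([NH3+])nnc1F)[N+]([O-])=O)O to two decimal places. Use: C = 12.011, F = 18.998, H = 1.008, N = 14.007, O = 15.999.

175.10

Molecular formula: C4H4FN4O3+.
M = 4×12.011 + 1×18.998 + 4×1.008 + 4×14.007 + 3×15.999 = 175.10 g/mol.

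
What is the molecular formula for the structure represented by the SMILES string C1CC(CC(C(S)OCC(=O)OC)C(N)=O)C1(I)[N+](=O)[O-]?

Heavy atoms from the SMILES: 11 C, 1 I, 2 N, 6 O, 1 S.
Implicit hydrogens by atom environment:
  5 × O: no H
  4 × C: 2 H each → 8
  3 × C: 1 H each → 3
  3 × C: no H
  1 × C: 3 H
  1 × I: no H
  1 × N: 2 H
  1 × N (charge +1): no H
  1 × O (charge -1): no H
  1 × S: 1 H
  Total hydrogens = 17.
Molecular formula: C11H17IN2O6S

C11H17IN2O6S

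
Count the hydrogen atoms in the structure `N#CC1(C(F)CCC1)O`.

8

Hydrogens are implicit in SMILES; fill each atom to its normal valence:
  3 × C: 2 H each → 6
  2 × C: no H
  1 × C: 1 H
  1 × F: no H
  1 × N: no H
  1 × O: 1 H
  Total hydrogens = 8.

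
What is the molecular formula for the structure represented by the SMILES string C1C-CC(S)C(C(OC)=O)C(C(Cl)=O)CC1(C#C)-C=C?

C15H19ClO3S

Heavy atoms from the SMILES: 15 C, 1 Cl, 3 O, 1 S.
Implicit hydrogens by atom environment:
  5 × C: 2 H each → 10
  5 × C: 1 H each → 5
  4 × C: no H
  3 × O: no H
  1 × C: 3 H
  1 × Cl: no H
  1 × S: 1 H
  Total hydrogens = 19.
Molecular formula: C15H19ClO3S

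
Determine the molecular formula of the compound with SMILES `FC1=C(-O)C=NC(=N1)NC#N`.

C5H3FN4O

Heavy atoms from the SMILES: 5 C, 1 F, 4 N, 1 O.
Implicit hydrogens by atom environment:
  3 × C (aromatic): no H
  2 × N (aromatic): no H
  1 × C (aromatic): 1 H
  1 × C: no H
  1 × F: no H
  1 × N: 1 H
  1 × N: no H
  1 × O: 1 H
  Total hydrogens = 3.
Molecular formula: C5H3FN4O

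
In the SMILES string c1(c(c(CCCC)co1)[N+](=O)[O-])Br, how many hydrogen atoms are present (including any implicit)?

Hydrogens are implicit in SMILES; fill each atom to its normal valence:
  3 × C: 2 H each → 6
  3 × C (aromatic): no H
  1 × Br: no H
  1 × C: 3 H
  1 × C (aromatic): 1 H
  1 × N (charge +1): no H
  1 × O (aromatic): no H
  1 × O: no H
  1 × O (charge -1): no H
  Total hydrogens = 10.

10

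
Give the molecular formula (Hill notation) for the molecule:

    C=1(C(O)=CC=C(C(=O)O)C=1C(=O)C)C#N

C10H7NO4

Heavy atoms from the SMILES: 10 C, 1 N, 4 O.
Implicit hydrogens by atom environment:
  4 × C (aromatic): no H
  3 × C: no H
  2 × C (aromatic): 1 H each → 2
  2 × O: 1 H each → 2
  2 × O: no H
  1 × C: 3 H
  1 × N: no H
  Total hydrogens = 7.
Molecular formula: C10H7NO4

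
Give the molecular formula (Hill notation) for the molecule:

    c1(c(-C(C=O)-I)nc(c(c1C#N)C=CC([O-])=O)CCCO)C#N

C15H11IN3O4-

Heavy atoms from the SMILES: 15 C, 1 I, 3 N, 4 O.
Implicit hydrogens by atom environment:
  5 × C (aromatic): no H
  4 × C: 1 H each → 4
  3 × C: 2 H each → 6
  3 × C: no H
  2 × N: no H
  2 × O: no H
  1 × I: no H
  1 × N (aromatic): no H
  1 × O: 1 H
  1 × O (charge -1): no H
  Total hydrogens = 11.
Net charge -1.
Molecular formula: C15H11IN3O4-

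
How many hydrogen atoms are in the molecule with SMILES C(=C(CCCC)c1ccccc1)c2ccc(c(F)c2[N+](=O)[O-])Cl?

17

Hydrogens are implicit in SMILES; fill each atom to its normal valence:
  7 × C (aromatic): 1 H each → 7
  5 × C (aromatic): no H
  3 × C: 2 H each → 6
  1 × C: 3 H
  1 × C: 1 H
  1 × C: no H
  1 × Cl: no H
  1 × F: no H
  1 × N (charge +1): no H
  1 × O: no H
  1 × O (charge -1): no H
  Total hydrogens = 17.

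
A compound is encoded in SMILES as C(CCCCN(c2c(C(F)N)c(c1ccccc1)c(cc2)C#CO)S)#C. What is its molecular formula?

Heavy atoms from the SMILES: 21 C, 1 F, 2 N, 1 O, 1 S.
Implicit hydrogens by atom environment:
  7 × C (aromatic): 1 H each → 7
  5 × C (aromatic): no H
  4 × C: 2 H each → 8
  3 × C: no H
  2 × C: 1 H each → 2
  1 × F: no H
  1 × N: 2 H
  1 × N: no H
  1 × O: 1 H
  1 × S: 1 H
  Total hydrogens = 21.
Molecular formula: C21H21FN2OS

C21H21FN2OS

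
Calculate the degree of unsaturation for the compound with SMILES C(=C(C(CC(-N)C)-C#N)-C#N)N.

5

Molecular formula from the SMILES: C8H12N4.
DoU = (2C + 2 + N − H − X)/2 = (2·8 + 2 + 4 − 12 − 0)/2 = 10/2 = 5.
(Structurally: 0 ring(s) + 5 π bond(s) = 5.)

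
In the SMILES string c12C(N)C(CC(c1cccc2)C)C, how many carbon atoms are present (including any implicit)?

The symbol for carbon appears 12 times in the SMILES. Lowercase c denotes aromatic carbon and counts toward C.

12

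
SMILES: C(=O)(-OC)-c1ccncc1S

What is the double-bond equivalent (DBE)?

5

Molecular formula from the SMILES: C7H7NO2S.
DoU = (2C + 2 + N − H − X)/2 = (2·7 + 2 + 1 − 7 − 0)/2 = 10/2 = 5.
(Structurally: 1 ring(s) + 4 π bond(s) = 5.)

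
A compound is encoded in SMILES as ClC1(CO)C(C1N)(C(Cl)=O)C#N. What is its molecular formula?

C6H6Cl2N2O2

Heavy atoms from the SMILES: 6 C, 2 Cl, 2 N, 2 O.
Implicit hydrogens by atom environment:
  4 × C: no H
  2 × Cl: no H
  1 × C: 2 H
  1 × C: 1 H
  1 × N: 2 H
  1 × N: no H
  1 × O: 1 H
  1 × O: no H
  Total hydrogens = 6.
Molecular formula: C6H6Cl2N2O2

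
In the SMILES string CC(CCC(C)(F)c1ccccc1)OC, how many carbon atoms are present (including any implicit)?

The symbol for carbon appears 13 times in the SMILES. Lowercase c denotes aromatic carbon and counts toward C.

13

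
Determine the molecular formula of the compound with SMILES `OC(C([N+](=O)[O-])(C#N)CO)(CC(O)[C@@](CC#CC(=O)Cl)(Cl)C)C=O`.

Heavy atoms from the SMILES: 13 C, 2 Cl, 2 N, 7 O.
Implicit hydrogens by atom environment:
  7 × C: no H
  3 × C: 2 H each → 6
  3 × O: 1 H each → 3
  3 × O: no H
  2 × C: 1 H each → 2
  2 × Cl: no H
  1 × C: 3 H
  1 × N: no H
  1 × N (charge +1): no H
  1 × O (charge -1): no H
  Total hydrogens = 14.
Molecular formula: C13H14Cl2N2O7

C13H14Cl2N2O7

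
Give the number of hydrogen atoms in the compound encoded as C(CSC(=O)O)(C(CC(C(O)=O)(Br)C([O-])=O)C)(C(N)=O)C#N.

Hydrogens are implicit in SMILES; fill each atom to its normal valence:
  7 × C: no H
  4 × O: no H
  2 × C: 2 H each → 4
  2 × O: 1 H each → 2
  1 × Br: no H
  1 × C: 3 H
  1 × C: 1 H
  1 × N: 2 H
  1 × N: no H
  1 × O (charge -1): no H
  1 × S: no H
  Total hydrogens = 12.

12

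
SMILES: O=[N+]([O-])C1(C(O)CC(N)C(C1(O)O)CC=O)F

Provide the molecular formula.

C8H13FN2O6

Heavy atoms from the SMILES: 8 C, 1 F, 2 N, 6 O.
Implicit hydrogens by atom environment:
  4 × C: 1 H each → 4
  3 × O: 1 H each → 3
  2 × C: 2 H each → 4
  2 × C: no H
  2 × O: no H
  1 × F: no H
  1 × N: 2 H
  1 × N (charge +1): no H
  1 × O (charge -1): no H
  Total hydrogens = 13.
Molecular formula: C8H13FN2O6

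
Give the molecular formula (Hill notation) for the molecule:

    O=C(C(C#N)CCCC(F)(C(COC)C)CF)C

Heavy atoms from the SMILES: 13 C, 2 F, 1 N, 2 O.
Implicit hydrogens by atom environment:
  5 × C: 2 H each → 10
  3 × C: 3 H each → 9
  3 × C: no H
  2 × C: 1 H each → 2
  2 × F: no H
  2 × O: no H
  1 × N: no H
  Total hydrogens = 21.
Molecular formula: C13H21F2NO2

C13H21F2NO2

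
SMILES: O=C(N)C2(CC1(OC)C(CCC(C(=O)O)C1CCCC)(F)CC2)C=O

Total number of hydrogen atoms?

Hydrogens are implicit in SMILES; fill each atom to its normal valence:
  8 × C: 2 H each → 16
  5 × C: no H
  4 × O: no H
  3 × C: 1 H each → 3
  2 × C: 3 H each → 6
  1 × F: no H
  1 × N: 2 H
  1 × O: 1 H
  Total hydrogens = 28.

28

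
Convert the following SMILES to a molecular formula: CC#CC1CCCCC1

C9H14

Heavy atoms from the SMILES: 9 C.
Implicit hydrogens by atom environment:
  5 × C: 2 H each → 10
  2 × C: no H
  1 × C: 3 H
  1 × C: 1 H
  Total hydrogens = 14.
Molecular formula: C9H14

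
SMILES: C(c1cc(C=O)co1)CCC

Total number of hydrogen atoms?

12

Hydrogens are implicit in SMILES; fill each atom to its normal valence:
  3 × C: 2 H each → 6
  2 × C (aromatic): 1 H each → 2
  2 × C (aromatic): no H
  1 × C: 3 H
  1 × C: 1 H
  1 × O (aromatic): no H
  1 × O: no H
  Total hydrogens = 12.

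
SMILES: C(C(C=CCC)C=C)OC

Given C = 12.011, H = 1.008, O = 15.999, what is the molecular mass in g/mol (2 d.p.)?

Molecular formula: C9H16O.
M = 9×12.011 + 16×1.008 + 1×15.999 = 140.23 g/mol.

140.23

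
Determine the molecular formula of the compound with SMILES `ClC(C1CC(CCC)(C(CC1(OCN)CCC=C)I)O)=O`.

C15H25ClINO3

Heavy atoms from the SMILES: 15 C, 1 Cl, 1 I, 1 N, 3 O.
Implicit hydrogens by atom environment:
  8 × C: 2 H each → 16
  3 × C: 1 H each → 3
  3 × C: no H
  2 × O: no H
  1 × C: 3 H
  1 × Cl: no H
  1 × I: no H
  1 × N: 2 H
  1 × O: 1 H
  Total hydrogens = 25.
Molecular formula: C15H25ClINO3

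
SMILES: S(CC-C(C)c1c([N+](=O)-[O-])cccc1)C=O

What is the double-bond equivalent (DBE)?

6

Molecular formula from the SMILES: C11H13NO3S.
DoU = (2C + 2 + N − H − X)/2 = (2·11 + 2 + 1 − 13 − 0)/2 = 12/2 = 6.
(Structurally: 1 ring(s) + 5 π bond(s) = 6.)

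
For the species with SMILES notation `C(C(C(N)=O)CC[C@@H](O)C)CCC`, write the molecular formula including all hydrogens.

Heavy atoms from the SMILES: 10 C, 1 N, 2 O.
Implicit hydrogens by atom environment:
  5 × C: 2 H each → 10
  2 × C: 3 H each → 6
  2 × C: 1 H each → 2
  1 × C: no H
  1 × N: 2 H
  1 × O: 1 H
  1 × O: no H
  Total hydrogens = 21.
Molecular formula: C10H21NO2

C10H21NO2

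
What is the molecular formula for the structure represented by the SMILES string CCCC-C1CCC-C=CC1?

C11H20

Heavy atoms from the SMILES: 11 C.
Implicit hydrogens by atom environment:
  7 × C: 2 H each → 14
  3 × C: 1 H each → 3
  1 × C: 3 H
  Total hydrogens = 20.
Molecular formula: C11H20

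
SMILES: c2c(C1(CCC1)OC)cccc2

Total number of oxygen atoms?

1

The symbol for oxygen appears 1 time in the SMILES.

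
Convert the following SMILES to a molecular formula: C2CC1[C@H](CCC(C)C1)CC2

Heavy atoms from the SMILES: 11 C.
Implicit hydrogens by atom environment:
  7 × C: 2 H each → 14
  3 × C: 1 H each → 3
  1 × C: 3 H
  Total hydrogens = 20.
Molecular formula: C11H20

C11H20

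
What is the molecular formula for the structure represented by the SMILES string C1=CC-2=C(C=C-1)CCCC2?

Heavy atoms from the SMILES: 10 C.
Implicit hydrogens by atom environment:
  4 × C: 2 H each → 8
  4 × C (aromatic): 1 H each → 4
  2 × C (aromatic): no H
  Total hydrogens = 12.
Molecular formula: C10H12

C10H12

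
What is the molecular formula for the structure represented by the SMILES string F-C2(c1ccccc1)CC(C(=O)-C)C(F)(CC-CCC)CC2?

C19H26F2O

Heavy atoms from the SMILES: 19 C, 2 F, 1 O.
Implicit hydrogens by atom environment:
  7 × C: 2 H each → 14
  5 × C (aromatic): 1 H each → 5
  3 × C: no H
  2 × C: 3 H each → 6
  2 × F: no H
  1 × C: 1 H
  1 × C (aromatic): no H
  1 × O: no H
  Total hydrogens = 26.
Molecular formula: C19H26F2O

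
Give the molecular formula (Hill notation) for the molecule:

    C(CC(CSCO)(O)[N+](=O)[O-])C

C6H13NO4S

Heavy atoms from the SMILES: 6 C, 1 N, 4 O, 1 S.
Implicit hydrogens by atom environment:
  4 × C: 2 H each → 8
  2 × O: 1 H each → 2
  1 × C: 3 H
  1 × C: no H
  1 × N (charge +1): no H
  1 × O: no H
  1 × O (charge -1): no H
  1 × S: no H
  Total hydrogens = 13.
Molecular formula: C6H13NO4S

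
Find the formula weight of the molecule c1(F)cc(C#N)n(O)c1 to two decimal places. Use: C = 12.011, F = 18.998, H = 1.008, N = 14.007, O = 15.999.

126.09

Molecular formula: C5H3FN2O.
M = 5×12.011 + 1×18.998 + 3×1.008 + 2×14.007 + 1×15.999 = 126.09 g/mol.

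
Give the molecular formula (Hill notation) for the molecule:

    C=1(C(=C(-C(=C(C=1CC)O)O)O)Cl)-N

Heavy atoms from the SMILES: 8 C, 1 Cl, 1 N, 3 O.
Implicit hydrogens by atom environment:
  6 × C (aromatic): no H
  3 × O: 1 H each → 3
  1 × C: 3 H
  1 × C: 2 H
  1 × Cl: no H
  1 × N: 2 H
  Total hydrogens = 10.
Molecular formula: C8H10ClNO3

C8H10ClNO3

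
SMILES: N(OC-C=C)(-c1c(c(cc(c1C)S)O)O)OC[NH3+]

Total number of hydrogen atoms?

Hydrogens are implicit in SMILES; fill each atom to its normal valence:
  5 × C (aromatic): no H
  3 × C: 2 H each → 6
  2 × O: 1 H each → 2
  2 × O: no H
  1 × C: 3 H
  1 × C (aromatic): 1 H
  1 × C: 1 H
  1 × N (charge +1): 3 H
  1 × N: no H
  1 × S: 1 H
  Total hydrogens = 17.

17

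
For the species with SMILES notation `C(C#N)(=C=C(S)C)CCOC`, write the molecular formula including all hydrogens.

Heavy atoms from the SMILES: 8 C, 1 N, 1 O, 1 S.
Implicit hydrogens by atom environment:
  4 × C: no H
  2 × C: 3 H each → 6
  2 × C: 2 H each → 4
  1 × N: no H
  1 × O: no H
  1 × S: 1 H
  Total hydrogens = 11.
Molecular formula: C8H11NOS

C8H11NOS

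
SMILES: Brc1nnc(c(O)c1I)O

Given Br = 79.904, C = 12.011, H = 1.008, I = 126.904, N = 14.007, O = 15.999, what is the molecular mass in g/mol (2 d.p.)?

316.88

Molecular formula: C4H2BrIN2O2.
M = 1×79.904 + 4×12.011 + 2×1.008 + 1×126.904 + 2×14.007 + 2×15.999 = 316.88 g/mol.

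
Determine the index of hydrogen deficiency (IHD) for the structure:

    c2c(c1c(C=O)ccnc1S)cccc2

9

Molecular formula from the SMILES: C12H9NOS.
DoU = (2C + 2 + N − H − X)/2 = (2·12 + 2 + 1 − 9 − 0)/2 = 18/2 = 9.
(Structurally: 2 ring(s) + 7 π bond(s) = 9.)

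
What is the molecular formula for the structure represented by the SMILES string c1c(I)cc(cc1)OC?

C7H7IO

Heavy atoms from the SMILES: 7 C, 1 I, 1 O.
Implicit hydrogens by atom environment:
  4 × C (aromatic): 1 H each → 4
  2 × C (aromatic): no H
  1 × C: 3 H
  1 × I: no H
  1 × O: no H
  Total hydrogens = 7.
Molecular formula: C7H7IO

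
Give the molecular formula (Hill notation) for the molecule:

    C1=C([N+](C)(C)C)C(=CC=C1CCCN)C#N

Heavy atoms from the SMILES: 13 C, 3 N.
Implicit hydrogens by atom environment:
  3 × C: 3 H each → 9
  3 × C: 2 H each → 6
  3 × C (aromatic): 1 H each → 3
  3 × C (aromatic): no H
  1 × C: no H
  1 × N: 2 H
  1 × N: no H
  1 × N (charge +1): no H
  Total hydrogens = 20.
Net charge +1.
Molecular formula: C13H20N3+

C13H20N3+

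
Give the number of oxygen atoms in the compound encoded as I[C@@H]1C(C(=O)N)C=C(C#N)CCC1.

1

The symbol for oxygen appears 1 time in the SMILES.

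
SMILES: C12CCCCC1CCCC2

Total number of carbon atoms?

The symbol for carbon appears 10 times in the SMILES.

10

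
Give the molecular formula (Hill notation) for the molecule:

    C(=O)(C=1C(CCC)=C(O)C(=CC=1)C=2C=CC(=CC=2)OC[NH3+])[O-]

Heavy atoms from the SMILES: 17 C, 1 N, 4 O.
Implicit hydrogens by atom environment:
  6 × C (aromatic): 1 H each → 6
  6 × C (aromatic): no H
  3 × C: 2 H each → 6
  2 × O: no H
  1 × C: 3 H
  1 × C: no H
  1 × N (charge +1): 3 H
  1 × O: 1 H
  1 × O (charge -1): no H
  Total hydrogens = 19.
Molecular formula: C17H19NO4

C17H19NO4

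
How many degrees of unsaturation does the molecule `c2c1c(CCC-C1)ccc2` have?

Molecular formula from the SMILES: C10H12.
DoU = (2C + 2 + N − H − X)/2 = (2·10 + 2 + 0 − 12 − 0)/2 = 10/2 = 5.
(Structurally: 2 ring(s) + 3 π bond(s) = 5.)

5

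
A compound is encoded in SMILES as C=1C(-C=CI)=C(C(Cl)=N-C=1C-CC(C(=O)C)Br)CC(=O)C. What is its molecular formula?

Heavy atoms from the SMILES: 1 Br, 15 C, 1 Cl, 1 I, 1 N, 2 O.
Implicit hydrogens by atom environment:
  4 × C (aromatic): no H
  3 × C: 2 H each → 6
  3 × C: 1 H each → 3
  2 × C: 3 H each → 6
  2 × C: no H
  2 × O: no H
  1 × Br: no H
  1 × C (aromatic): 1 H
  1 × Cl: no H
  1 × I: no H
  1 × N (aromatic): no H
  Total hydrogens = 16.
Molecular formula: C15H16BrClINO2

C15H16BrClINO2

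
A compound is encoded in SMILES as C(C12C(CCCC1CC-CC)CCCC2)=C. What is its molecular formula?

C16H28

Heavy atoms from the SMILES: 16 C.
Implicit hydrogens by atom environment:
  11 × C: 2 H each → 22
  3 × C: 1 H each → 3
  1 × C: 3 H
  1 × C: no H
  Total hydrogens = 28.
Molecular formula: C16H28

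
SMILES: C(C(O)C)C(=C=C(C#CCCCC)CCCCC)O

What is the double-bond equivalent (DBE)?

4

Molecular formula from the SMILES: C17H28O2.
DoU = (2C + 2 + N − H − X)/2 = (2·17 + 2 + 0 − 28 − 0)/2 = 8/2 = 4.
(Structurally: 0 ring(s) + 4 π bond(s) = 4.)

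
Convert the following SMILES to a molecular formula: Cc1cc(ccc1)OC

C8H10O

Heavy atoms from the SMILES: 8 C, 1 O.
Implicit hydrogens by atom environment:
  4 × C (aromatic): 1 H each → 4
  2 × C: 3 H each → 6
  2 × C (aromatic): no H
  1 × O: no H
  Total hydrogens = 10.
Molecular formula: C8H10O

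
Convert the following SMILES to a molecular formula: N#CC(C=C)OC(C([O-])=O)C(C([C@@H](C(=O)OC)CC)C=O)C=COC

C17H22NO7-

Heavy atoms from the SMILES: 17 C, 1 N, 7 O.
Implicit hydrogens by atom environment:
  9 × C: 1 H each → 9
  6 × O: no H
  3 × C: 3 H each → 9
  3 × C: no H
  2 × C: 2 H each → 4
  1 × N: no H
  1 × O (charge -1): no H
  Total hydrogens = 22.
Net charge -1.
Molecular formula: C17H22NO7-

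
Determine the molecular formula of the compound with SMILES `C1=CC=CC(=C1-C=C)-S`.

Heavy atoms from the SMILES: 8 C, 1 S.
Implicit hydrogens by atom environment:
  4 × C (aromatic): 1 H each → 4
  2 × C (aromatic): no H
  1 × C: 2 H
  1 × C: 1 H
  1 × S: 1 H
  Total hydrogens = 8.
Molecular formula: C8H8S

C8H8S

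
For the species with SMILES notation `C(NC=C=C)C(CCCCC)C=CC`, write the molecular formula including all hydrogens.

C13H23N

Heavy atoms from the SMILES: 13 C, 1 N.
Implicit hydrogens by atom environment:
  6 × C: 2 H each → 12
  4 × C: 1 H each → 4
  2 × C: 3 H each → 6
  1 × C: no H
  1 × N: 1 H
  Total hydrogens = 23.
Molecular formula: C13H23N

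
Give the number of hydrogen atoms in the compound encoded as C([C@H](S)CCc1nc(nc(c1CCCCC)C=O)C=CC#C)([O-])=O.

Hydrogens are implicit in SMILES; fill each atom to its normal valence:
  6 × C: 2 H each → 12
  5 × C: 1 H each → 5
  4 × C (aromatic): no H
  2 × C: no H
  2 × N (aromatic): no H
  2 × O: no H
  1 × C: 3 H
  1 × O (charge -1): no H
  1 × S: 1 H
  Total hydrogens = 21.

21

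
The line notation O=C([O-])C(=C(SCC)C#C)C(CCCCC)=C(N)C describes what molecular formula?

Heavy atoms from the SMILES: 15 C, 1 N, 2 O, 1 S.
Implicit hydrogens by atom environment:
  6 × C: no H
  5 × C: 2 H each → 10
  3 × C: 3 H each → 9
  1 × C: 1 H
  1 × N: 2 H
  1 × O: no H
  1 × O (charge -1): no H
  1 × S: no H
  Total hydrogens = 22.
Net charge -1.
Molecular formula: C15H22NO2S-

C15H22NO2S-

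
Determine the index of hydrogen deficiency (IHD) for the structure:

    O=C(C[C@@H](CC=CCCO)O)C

2

Molecular formula from the SMILES: C9H16O3.
DoU = (2C + 2 + N − H − X)/2 = (2·9 + 2 + 0 − 16 − 0)/2 = 4/2 = 2.
(Structurally: 0 ring(s) + 2 π bond(s) = 2.)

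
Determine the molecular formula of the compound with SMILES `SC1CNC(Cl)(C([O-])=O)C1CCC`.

Heavy atoms from the SMILES: 8 C, 1 Cl, 1 N, 2 O, 1 S.
Implicit hydrogens by atom environment:
  3 × C: 2 H each → 6
  2 × C: 1 H each → 2
  2 × C: no H
  1 × C: 3 H
  1 × Cl: no H
  1 × N: 1 H
  1 × O: no H
  1 × O (charge -1): no H
  1 × S: 1 H
  Total hydrogens = 13.
Net charge -1.
Molecular formula: C8H13ClNO2S-

C8H13ClNO2S-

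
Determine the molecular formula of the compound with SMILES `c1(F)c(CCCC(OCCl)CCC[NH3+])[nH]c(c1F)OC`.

C13H22ClF2N2O2+

Heavy atoms from the SMILES: 13 C, 1 Cl, 2 F, 2 N, 2 O.
Implicit hydrogens by atom environment:
  7 × C: 2 H each → 14
  4 × C (aromatic): no H
  2 × F: no H
  2 × O: no H
  1 × C: 3 H
  1 × C: 1 H
  1 × Cl: no H
  1 × N (charge +1): 3 H
  1 × N (aromatic): 1 H
  Total hydrogens = 22.
Net charge +1.
Molecular formula: C13H22ClF2N2O2+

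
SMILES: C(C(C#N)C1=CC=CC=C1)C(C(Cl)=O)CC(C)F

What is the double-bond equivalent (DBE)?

7

Molecular formula from the SMILES: C14H15ClFNO.
DoU = (2C + 2 + N − H − X)/2 = (2·14 + 2 + 1 − 15 − 2)/2 = 14/2 = 7.
(Structurally: 1 ring(s) + 6 π bond(s) = 7.)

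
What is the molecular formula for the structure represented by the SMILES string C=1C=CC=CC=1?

Heavy atoms from the SMILES: 6 C.
Implicit hydrogens by atom environment:
  6 × C (aromatic): 1 H each → 6
  Total hydrogens = 6.
Molecular formula: C6H6

C6H6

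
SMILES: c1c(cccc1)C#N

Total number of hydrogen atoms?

5

Hydrogens are implicit in SMILES; fill each atom to its normal valence:
  5 × C (aromatic): 1 H each → 5
  1 × C (aromatic): no H
  1 × C: no H
  1 × N: no H
  Total hydrogens = 5.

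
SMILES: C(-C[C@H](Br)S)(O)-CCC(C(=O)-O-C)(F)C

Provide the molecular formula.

C9H16BrFO3S

Heavy atoms from the SMILES: 1 Br, 9 C, 1 F, 3 O, 1 S.
Implicit hydrogens by atom environment:
  3 × C: 2 H each → 6
  2 × C: 3 H each → 6
  2 × C: 1 H each → 2
  2 × C: no H
  2 × O: no H
  1 × Br: no H
  1 × F: no H
  1 × O: 1 H
  1 × S: 1 H
  Total hydrogens = 16.
Molecular formula: C9H16BrFO3S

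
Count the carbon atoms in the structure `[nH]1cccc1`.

The symbol for carbon appears 4 times in the SMILES. Lowercase c denotes aromatic carbon and counts toward C.

4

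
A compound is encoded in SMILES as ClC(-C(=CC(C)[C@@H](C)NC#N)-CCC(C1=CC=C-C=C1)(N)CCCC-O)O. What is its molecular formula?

Heavy atoms from the SMILES: 21 C, 1 Cl, 3 N, 2 O.
Implicit hydrogens by atom environment:
  6 × C: 2 H each → 12
  5 × C (aromatic): 1 H each → 5
  4 × C: 1 H each → 4
  3 × C: no H
  2 × C: 3 H each → 6
  2 × O: 1 H each → 2
  1 × C (aromatic): no H
  1 × Cl: no H
  1 × N: 2 H
  1 × N: 1 H
  1 × N: no H
  Total hydrogens = 32.
Molecular formula: C21H32ClN3O2

C21H32ClN3O2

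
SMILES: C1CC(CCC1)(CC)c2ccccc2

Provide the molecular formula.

Heavy atoms from the SMILES: 14 C.
Implicit hydrogens by atom environment:
  6 × C: 2 H each → 12
  5 × C (aromatic): 1 H each → 5
  1 × C: 3 H
  1 × C: no H
  1 × C (aromatic): no H
  Total hydrogens = 20.
Molecular formula: C14H20

C14H20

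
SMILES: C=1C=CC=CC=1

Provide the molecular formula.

Heavy atoms from the SMILES: 6 C.
Implicit hydrogens by atom environment:
  6 × C (aromatic): 1 H each → 6
  Total hydrogens = 6.
Molecular formula: C6H6

C6H6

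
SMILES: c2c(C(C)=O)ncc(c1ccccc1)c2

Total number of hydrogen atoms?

Hydrogens are implicit in SMILES; fill each atom to its normal valence:
  8 × C (aromatic): 1 H each → 8
  3 × C (aromatic): no H
  1 × C: 3 H
  1 × C: no H
  1 × N (aromatic): no H
  1 × O: no H
  Total hydrogens = 11.

11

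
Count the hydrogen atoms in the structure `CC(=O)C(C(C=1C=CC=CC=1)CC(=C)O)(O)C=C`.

Hydrogens are implicit in SMILES; fill each atom to its normal valence:
  5 × C (aromatic): 1 H each → 5
  3 × C: 2 H each → 6
  3 × C: no H
  2 × C: 1 H each → 2
  2 × O: 1 H each → 2
  1 × C: 3 H
  1 × C (aromatic): no H
  1 × O: no H
  Total hydrogens = 18.

18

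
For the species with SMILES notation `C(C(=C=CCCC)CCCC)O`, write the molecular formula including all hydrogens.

Heavy atoms from the SMILES: 11 C, 1 O.
Implicit hydrogens by atom environment:
  6 × C: 2 H each → 12
  2 × C: 3 H each → 6
  2 × C: no H
  1 × C: 1 H
  1 × O: 1 H
  Total hydrogens = 20.
Molecular formula: C11H20O

C11H20O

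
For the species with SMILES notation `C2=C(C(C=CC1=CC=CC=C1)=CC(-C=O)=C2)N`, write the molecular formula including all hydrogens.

Heavy atoms from the SMILES: 15 C, 1 N, 1 O.
Implicit hydrogens by atom environment:
  8 × C (aromatic): 1 H each → 8
  4 × C (aromatic): no H
  3 × C: 1 H each → 3
  1 × N: 2 H
  1 × O: no H
  Total hydrogens = 13.
Molecular formula: C15H13NO

C15H13NO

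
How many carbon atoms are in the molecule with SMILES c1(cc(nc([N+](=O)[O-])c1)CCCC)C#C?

The symbol for carbon appears 11 times in the SMILES. Lowercase c denotes aromatic carbon and counts toward C.

11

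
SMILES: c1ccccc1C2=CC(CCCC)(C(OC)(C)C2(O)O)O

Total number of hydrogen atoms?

24

Hydrogens are implicit in SMILES; fill each atom to its normal valence:
  5 × C (aromatic): 1 H each → 5
  4 × C: no H
  3 × C: 3 H each → 9
  3 × C: 2 H each → 6
  3 × O: 1 H each → 3
  1 × C: 1 H
  1 × C (aromatic): no H
  1 × O: no H
  Total hydrogens = 24.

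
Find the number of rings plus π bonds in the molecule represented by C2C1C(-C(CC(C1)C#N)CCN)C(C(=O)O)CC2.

5

Molecular formula from the SMILES: C14H22N2O2.
DoU = (2C + 2 + N − H − X)/2 = (2·14 + 2 + 2 − 22 − 0)/2 = 10/2 = 5.
(Structurally: 2 ring(s) + 3 π bond(s) = 5.)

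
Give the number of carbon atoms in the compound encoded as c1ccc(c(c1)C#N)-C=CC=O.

10

The symbol for carbon appears 10 times in the SMILES. Lowercase c denotes aromatic carbon and counts toward C.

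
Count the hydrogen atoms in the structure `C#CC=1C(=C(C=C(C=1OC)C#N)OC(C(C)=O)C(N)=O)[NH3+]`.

14

Hydrogens are implicit in SMILES; fill each atom to its normal valence:
  5 × C (aromatic): no H
  4 × C: no H
  4 × O: no H
  2 × C: 3 H each → 6
  2 × C: 1 H each → 2
  1 × C (aromatic): 1 H
  1 × N (charge +1): 3 H
  1 × N: 2 H
  1 × N: no H
  Total hydrogens = 14.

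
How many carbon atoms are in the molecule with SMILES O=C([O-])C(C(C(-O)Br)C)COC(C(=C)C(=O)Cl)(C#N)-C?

The symbol for carbon appears 12 times in the SMILES. (Cl is a single chlorine, not C + l.)

12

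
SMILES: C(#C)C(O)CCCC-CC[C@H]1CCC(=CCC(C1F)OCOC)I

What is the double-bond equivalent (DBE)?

4

Molecular formula from the SMILES: C19H30FIO3.
DoU = (2C + 2 + N − H − X)/2 = (2·19 + 2 + 0 − 30 − 2)/2 = 8/2 = 4.
(Structurally: 1 ring(s) + 3 π bond(s) = 4.)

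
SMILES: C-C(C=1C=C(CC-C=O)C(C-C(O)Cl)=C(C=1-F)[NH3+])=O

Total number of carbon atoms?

The symbol for carbon appears 13 times in the SMILES. (Cl is a single chlorine, not C + l.)

13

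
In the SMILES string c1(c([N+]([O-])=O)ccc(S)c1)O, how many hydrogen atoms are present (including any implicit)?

Hydrogens are implicit in SMILES; fill each atom to its normal valence:
  3 × C (aromatic): 1 H each → 3
  3 × C (aromatic): no H
  1 × N (charge +1): no H
  1 × O: 1 H
  1 × O: no H
  1 × O (charge -1): no H
  1 × S: 1 H
  Total hydrogens = 5.

5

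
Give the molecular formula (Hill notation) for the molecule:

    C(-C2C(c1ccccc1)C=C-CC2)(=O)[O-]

C13H13O2-

Heavy atoms from the SMILES: 13 C, 2 O.
Implicit hydrogens by atom environment:
  5 × C (aromatic): 1 H each → 5
  4 × C: 1 H each → 4
  2 × C: 2 H each → 4
  1 × C (aromatic): no H
  1 × C: no H
  1 × O: no H
  1 × O (charge -1): no H
  Total hydrogens = 13.
Net charge -1.
Molecular formula: C13H13O2-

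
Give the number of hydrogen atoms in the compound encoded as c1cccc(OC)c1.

8

Hydrogens are implicit in SMILES; fill each atom to its normal valence:
  5 × C (aromatic): 1 H each → 5
  1 × C: 3 H
  1 × C (aromatic): no H
  1 × O: no H
  Total hydrogens = 8.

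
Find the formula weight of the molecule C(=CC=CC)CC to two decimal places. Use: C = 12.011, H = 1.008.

96.17

Molecular formula: C7H12.
M = 7×12.011 + 12×1.008 = 96.17 g/mol.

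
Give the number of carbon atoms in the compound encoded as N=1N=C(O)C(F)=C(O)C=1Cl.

4

The symbol for carbon appears 4 times in the SMILES. (Cl is a single chlorine, not C + l.)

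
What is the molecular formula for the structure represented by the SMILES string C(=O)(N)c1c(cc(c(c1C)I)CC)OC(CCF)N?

C13H18FIN2O2

Heavy atoms from the SMILES: 13 C, 1 F, 1 I, 2 N, 2 O.
Implicit hydrogens by atom environment:
  5 × C (aromatic): no H
  3 × C: 2 H each → 6
  2 × C: 3 H each → 6
  2 × N: 2 H each → 4
  2 × O: no H
  1 × C (aromatic): 1 H
  1 × C: 1 H
  1 × C: no H
  1 × F: no H
  1 × I: no H
  Total hydrogens = 18.
Molecular formula: C13H18FIN2O2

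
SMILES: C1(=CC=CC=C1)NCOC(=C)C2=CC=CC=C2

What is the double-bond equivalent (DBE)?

Molecular formula from the SMILES: C15H15NO.
DoU = (2C + 2 + N − H − X)/2 = (2·15 + 2 + 1 − 15 − 0)/2 = 18/2 = 9.
(Structurally: 2 ring(s) + 7 π bond(s) = 9.)

9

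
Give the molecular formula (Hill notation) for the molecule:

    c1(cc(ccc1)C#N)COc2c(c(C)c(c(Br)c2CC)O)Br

Heavy atoms from the SMILES: 2 Br, 17 C, 1 N, 2 O.
Implicit hydrogens by atom environment:
  8 × C (aromatic): no H
  4 × C (aromatic): 1 H each → 4
  2 × Br: no H
  2 × C: 3 H each → 6
  2 × C: 2 H each → 4
  1 × C: no H
  1 × N: no H
  1 × O: 1 H
  1 × O: no H
  Total hydrogens = 15.
Molecular formula: C17H15Br2NO2

C17H15Br2NO2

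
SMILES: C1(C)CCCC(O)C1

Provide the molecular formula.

C7H14O

Heavy atoms from the SMILES: 7 C, 1 O.
Implicit hydrogens by atom environment:
  4 × C: 2 H each → 8
  2 × C: 1 H each → 2
  1 × C: 3 H
  1 × O: 1 H
  Total hydrogens = 14.
Molecular formula: C7H14O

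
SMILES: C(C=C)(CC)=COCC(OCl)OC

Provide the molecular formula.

C9H15ClO3

Heavy atoms from the SMILES: 9 C, 1 Cl, 3 O.
Implicit hydrogens by atom environment:
  3 × C: 2 H each → 6
  3 × C: 1 H each → 3
  3 × O: no H
  2 × C: 3 H each → 6
  1 × C: no H
  1 × Cl: no H
  Total hydrogens = 15.
Molecular formula: C9H15ClO3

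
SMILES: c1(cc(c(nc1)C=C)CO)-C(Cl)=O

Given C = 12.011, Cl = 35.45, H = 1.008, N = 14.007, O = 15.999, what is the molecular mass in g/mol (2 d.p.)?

Molecular formula: C9H8ClNO2.
M = 9×12.011 + 1×35.45 + 8×1.008 + 1×14.007 + 2×15.999 = 197.62 g/mol.

197.62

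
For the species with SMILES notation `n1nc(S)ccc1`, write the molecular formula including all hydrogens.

C4H4N2S

Heavy atoms from the SMILES: 4 C, 2 N, 1 S.
Implicit hydrogens by atom environment:
  3 × C (aromatic): 1 H each → 3
  2 × N (aromatic): no H
  1 × C (aromatic): no H
  1 × S: 1 H
  Total hydrogens = 4.
Molecular formula: C4H4N2S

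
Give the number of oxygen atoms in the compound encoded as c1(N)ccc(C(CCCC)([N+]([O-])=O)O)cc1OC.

4

The symbol for oxygen appears 4 times in the SMILES.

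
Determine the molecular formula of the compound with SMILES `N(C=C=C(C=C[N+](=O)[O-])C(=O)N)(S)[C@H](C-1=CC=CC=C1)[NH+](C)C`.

Heavy atoms from the SMILES: 15 C, 4 N, 3 O, 1 S.
Implicit hydrogens by atom environment:
  5 × C (aromatic): 1 H each → 5
  4 × C: 1 H each → 4
  3 × C: no H
  2 × C: 3 H each → 6
  2 × O: no H
  1 × C (aromatic): no H
  1 × N: 2 H
  1 × N (charge +1): 1 H
  1 × N: no H
  1 × N (charge +1): no H
  1 × O (charge -1): no H
  1 × S: 1 H
  Total hydrogens = 19.
Net charge +1.
Molecular formula: C15H19N4O3S+

C15H19N4O3S+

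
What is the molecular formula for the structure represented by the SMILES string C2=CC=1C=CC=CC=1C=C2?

C10H8

Heavy atoms from the SMILES: 10 C.
Implicit hydrogens by atom environment:
  8 × C (aromatic): 1 H each → 8
  2 × C (aromatic): no H
  Total hydrogens = 8.
Molecular formula: C10H8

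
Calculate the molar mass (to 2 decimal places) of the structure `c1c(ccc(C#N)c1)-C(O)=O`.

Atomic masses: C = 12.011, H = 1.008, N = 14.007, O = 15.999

Molecular formula: C8H5NO2.
M = 8×12.011 + 5×1.008 + 1×14.007 + 2×15.999 = 147.13 g/mol.

147.13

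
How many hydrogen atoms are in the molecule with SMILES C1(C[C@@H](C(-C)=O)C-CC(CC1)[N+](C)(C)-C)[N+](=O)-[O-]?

Hydrogens are implicit in SMILES; fill each atom to its normal valence:
  5 × C: 2 H each → 10
  4 × C: 3 H each → 12
  3 × C: 1 H each → 3
  2 × N (charge +1): no H
  2 × O: no H
  1 × C: no H
  1 × O (charge -1): no H
  Total hydrogens = 25.

25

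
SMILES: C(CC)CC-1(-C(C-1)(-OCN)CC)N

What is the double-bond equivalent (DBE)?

1

Molecular formula from the SMILES: C10H22N2O.
DoU = (2C + 2 + N − H − X)/2 = (2·10 + 2 + 2 − 22 − 0)/2 = 2/2 = 1.
(Structurally: 1 ring(s) + 0 π bond(s) = 1.)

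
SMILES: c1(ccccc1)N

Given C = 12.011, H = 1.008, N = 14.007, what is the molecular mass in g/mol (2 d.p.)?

93.13

Molecular formula: C6H7N.
M = 6×12.011 + 7×1.008 + 1×14.007 = 93.13 g/mol.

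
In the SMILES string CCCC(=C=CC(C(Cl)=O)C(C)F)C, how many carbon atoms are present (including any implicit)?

11

The symbol for carbon appears 11 times in the SMILES. (Cl is a single chlorine, not C + l.)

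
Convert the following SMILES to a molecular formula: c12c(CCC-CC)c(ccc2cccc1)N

C15H19N

Heavy atoms from the SMILES: 15 C, 1 N.
Implicit hydrogens by atom environment:
  6 × C (aromatic): 1 H each → 6
  4 × C: 2 H each → 8
  4 × C (aromatic): no H
  1 × C: 3 H
  1 × N: 2 H
  Total hydrogens = 19.
Molecular formula: C15H19N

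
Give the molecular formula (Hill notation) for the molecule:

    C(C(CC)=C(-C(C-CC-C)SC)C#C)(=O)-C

Heavy atoms from the SMILES: 14 C, 1 O, 1 S.
Implicit hydrogens by atom environment:
  4 × C: 3 H each → 12
  4 × C: 2 H each → 8
  4 × C: no H
  2 × C: 1 H each → 2
  1 × O: no H
  1 × S: no H
  Total hydrogens = 22.
Molecular formula: C14H22OS

C14H22OS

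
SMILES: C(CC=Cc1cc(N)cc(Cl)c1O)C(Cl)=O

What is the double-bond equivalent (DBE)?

6

Molecular formula from the SMILES: C11H11Cl2NO2.
DoU = (2C + 2 + N − H − X)/2 = (2·11 + 2 + 1 − 11 − 2)/2 = 12/2 = 6.
(Structurally: 1 ring(s) + 5 π bond(s) = 6.)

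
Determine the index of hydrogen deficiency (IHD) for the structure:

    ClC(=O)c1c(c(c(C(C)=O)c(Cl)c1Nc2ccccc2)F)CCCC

10

Molecular formula from the SMILES: C19H18Cl2FNO2.
DoU = (2C + 2 + N − H − X)/2 = (2·19 + 2 + 1 − 18 − 3)/2 = 20/2 = 10.
(Structurally: 2 ring(s) + 8 π bond(s) = 10.)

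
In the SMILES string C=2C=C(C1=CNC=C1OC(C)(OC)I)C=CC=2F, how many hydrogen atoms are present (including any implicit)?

Hydrogens are implicit in SMILES; fill each atom to its normal valence:
  6 × C (aromatic): 1 H each → 6
  4 × C (aromatic): no H
  2 × C: 3 H each → 6
  2 × O: no H
  1 × C: no H
  1 × F: no H
  1 × I: no H
  1 × N (aromatic): 1 H
  Total hydrogens = 13.

13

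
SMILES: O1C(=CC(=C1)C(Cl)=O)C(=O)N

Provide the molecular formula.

C6H4ClNO3

Heavy atoms from the SMILES: 6 C, 1 Cl, 1 N, 3 O.
Implicit hydrogens by atom environment:
  2 × C (aromatic): 1 H each → 2
  2 × C (aromatic): no H
  2 × C: no H
  2 × O: no H
  1 × Cl: no H
  1 × N: 2 H
  1 × O (aromatic): no H
  Total hydrogens = 4.
Molecular formula: C6H4ClNO3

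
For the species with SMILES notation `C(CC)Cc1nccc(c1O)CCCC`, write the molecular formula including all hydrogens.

Heavy atoms from the SMILES: 13 C, 1 N, 1 O.
Implicit hydrogens by atom environment:
  6 × C: 2 H each → 12
  3 × C (aromatic): no H
  2 × C: 3 H each → 6
  2 × C (aromatic): 1 H each → 2
  1 × N (aromatic): no H
  1 × O: 1 H
  Total hydrogens = 21.
Molecular formula: C13H21NO

C13H21NO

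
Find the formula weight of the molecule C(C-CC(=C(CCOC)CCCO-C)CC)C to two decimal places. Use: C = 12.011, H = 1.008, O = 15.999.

242.40

Molecular formula: C15H30O2.
M = 15×12.011 + 30×1.008 + 2×15.999 = 242.40 g/mol.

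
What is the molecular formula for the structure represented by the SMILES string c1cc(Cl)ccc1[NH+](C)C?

C8H11ClN+

Heavy atoms from the SMILES: 8 C, 1 Cl, 1 N.
Implicit hydrogens by atom environment:
  4 × C (aromatic): 1 H each → 4
  2 × C: 3 H each → 6
  2 × C (aromatic): no H
  1 × Cl: no H
  1 × N (charge +1): 1 H
  Total hydrogens = 11.
Net charge +1.
Molecular formula: C8H11ClN+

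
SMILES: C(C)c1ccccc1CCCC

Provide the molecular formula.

C12H18

Heavy atoms from the SMILES: 12 C.
Implicit hydrogens by atom environment:
  4 × C: 2 H each → 8
  4 × C (aromatic): 1 H each → 4
  2 × C: 3 H each → 6
  2 × C (aromatic): no H
  Total hydrogens = 18.
Molecular formula: C12H18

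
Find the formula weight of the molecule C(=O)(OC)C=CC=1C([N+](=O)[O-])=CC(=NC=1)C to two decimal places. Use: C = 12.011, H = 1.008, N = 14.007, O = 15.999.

Molecular formula: C10H10N2O4.
M = 10×12.011 + 10×1.008 + 2×14.007 + 4×15.999 = 222.20 g/mol.

222.20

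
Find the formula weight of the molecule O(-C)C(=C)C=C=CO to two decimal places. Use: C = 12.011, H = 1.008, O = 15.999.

Molecular formula: C6H8O2.
M = 6×12.011 + 8×1.008 + 2×15.999 = 112.13 g/mol.

112.13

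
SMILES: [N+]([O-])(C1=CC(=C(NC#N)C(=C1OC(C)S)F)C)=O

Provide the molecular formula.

C10H10FN3O3S

Heavy atoms from the SMILES: 10 C, 1 F, 3 N, 3 O, 1 S.
Implicit hydrogens by atom environment:
  5 × C (aromatic): no H
  2 × C: 3 H each → 6
  2 × O: no H
  1 × C (aromatic): 1 H
  1 × C: 1 H
  1 × C: no H
  1 × F: no H
  1 × N: 1 H
  1 × N (charge +1): no H
  1 × N: no H
  1 × O (charge -1): no H
  1 × S: 1 H
  Total hydrogens = 10.
Molecular formula: C10H10FN3O3S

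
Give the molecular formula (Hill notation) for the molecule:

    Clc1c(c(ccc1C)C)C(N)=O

C9H10ClNO

Heavy atoms from the SMILES: 9 C, 1 Cl, 1 N, 1 O.
Implicit hydrogens by atom environment:
  4 × C (aromatic): no H
  2 × C: 3 H each → 6
  2 × C (aromatic): 1 H each → 2
  1 × C: no H
  1 × Cl: no H
  1 × N: 2 H
  1 × O: no H
  Total hydrogens = 10.
Molecular formula: C9H10ClNO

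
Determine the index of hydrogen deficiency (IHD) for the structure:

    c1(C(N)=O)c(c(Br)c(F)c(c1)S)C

Molecular formula from the SMILES: C8H7BrFNOS.
DoU = (2C + 2 + N − H − X)/2 = (2·8 + 2 + 1 − 7 − 2)/2 = 10/2 = 5.
(Structurally: 1 ring(s) + 4 π bond(s) = 5.)

5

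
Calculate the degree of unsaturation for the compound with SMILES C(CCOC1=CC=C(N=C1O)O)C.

Molecular formula from the SMILES: C9H13NO3.
DoU = (2C + 2 + N − H − X)/2 = (2·9 + 2 + 1 − 13 − 0)/2 = 8/2 = 4.
(Structurally: 1 ring(s) + 3 π bond(s) = 4.)

4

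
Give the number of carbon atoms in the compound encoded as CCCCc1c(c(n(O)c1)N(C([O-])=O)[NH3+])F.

The symbol for carbon appears 9 times in the SMILES. Lowercase c denotes aromatic carbon and counts toward C.

9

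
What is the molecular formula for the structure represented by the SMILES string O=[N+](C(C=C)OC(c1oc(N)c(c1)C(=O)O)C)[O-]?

C10H12N2O6

Heavy atoms from the SMILES: 10 C, 2 N, 6 O.
Implicit hydrogens by atom environment:
  3 × C: 1 H each → 3
  3 × C (aromatic): no H
  3 × O: no H
  1 × C: 3 H
  1 × C: 2 H
  1 × C (aromatic): 1 H
  1 × C: no H
  1 × N: 2 H
  1 × N (charge +1): no H
  1 × O: 1 H
  1 × O (aromatic): no H
  1 × O (charge -1): no H
  Total hydrogens = 12.
Molecular formula: C10H12N2O6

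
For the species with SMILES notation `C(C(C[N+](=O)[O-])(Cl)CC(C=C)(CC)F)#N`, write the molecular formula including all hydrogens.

Heavy atoms from the SMILES: 9 C, 1 Cl, 1 F, 2 N, 2 O.
Implicit hydrogens by atom environment:
  4 × C: 2 H each → 8
  3 × C: no H
  1 × C: 3 H
  1 × C: 1 H
  1 × Cl: no H
  1 × F: no H
  1 × N: no H
  1 × N (charge +1): no H
  1 × O: no H
  1 × O (charge -1): no H
  Total hydrogens = 12.
Molecular formula: C9H12ClFN2O2

C9H12ClFN2O2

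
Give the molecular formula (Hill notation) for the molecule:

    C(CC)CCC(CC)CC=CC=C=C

Heavy atoms from the SMILES: 14 C.
Implicit hydrogens by atom environment:
  7 × C: 2 H each → 14
  4 × C: 1 H each → 4
  2 × C: 3 H each → 6
  1 × C: no H
  Total hydrogens = 24.
Molecular formula: C14H24

C14H24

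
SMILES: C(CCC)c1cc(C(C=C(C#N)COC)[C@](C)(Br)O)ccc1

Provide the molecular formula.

C18H24BrNO2

Heavy atoms from the SMILES: 1 Br, 18 C, 1 N, 2 O.
Implicit hydrogens by atom environment:
  4 × C: 2 H each → 8
  4 × C (aromatic): 1 H each → 4
  3 × C: 3 H each → 9
  3 × C: no H
  2 × C: 1 H each → 2
  2 × C (aromatic): no H
  1 × Br: no H
  1 × N: no H
  1 × O: 1 H
  1 × O: no H
  Total hydrogens = 24.
Molecular formula: C18H24BrNO2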